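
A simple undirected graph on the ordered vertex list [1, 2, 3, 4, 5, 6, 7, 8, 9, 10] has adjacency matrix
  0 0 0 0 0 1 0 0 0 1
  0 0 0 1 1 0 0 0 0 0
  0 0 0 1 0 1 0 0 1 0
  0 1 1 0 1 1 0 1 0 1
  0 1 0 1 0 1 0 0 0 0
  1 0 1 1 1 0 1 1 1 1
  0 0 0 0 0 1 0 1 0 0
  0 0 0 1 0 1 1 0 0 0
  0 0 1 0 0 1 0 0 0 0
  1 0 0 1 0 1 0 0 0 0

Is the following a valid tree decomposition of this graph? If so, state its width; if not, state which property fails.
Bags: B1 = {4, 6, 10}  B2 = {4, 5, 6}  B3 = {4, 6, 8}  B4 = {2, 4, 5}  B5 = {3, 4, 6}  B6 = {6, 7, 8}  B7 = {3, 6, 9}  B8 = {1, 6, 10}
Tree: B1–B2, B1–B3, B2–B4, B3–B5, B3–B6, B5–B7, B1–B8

Yes; width 2.

Every vertex of G appears in some bag (union = {1, 2, 3, 4, 5, 6, 7, 8, 9, 10}); every edge is covered by a bag; and for each vertex v the set of bags containing v is connected in the bag tree. The decomposition is therefore valid. The largest bag has 3 vertices, so the width is 2.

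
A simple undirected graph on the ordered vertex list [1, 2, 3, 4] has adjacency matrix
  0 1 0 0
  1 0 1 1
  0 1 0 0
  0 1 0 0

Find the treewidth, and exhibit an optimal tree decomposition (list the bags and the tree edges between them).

Each bag holds 2 vertices, so the decomposition has width 1, which upper-bounds the treewidth. Since G has at least one edge (e.g. 2–4), it is not an edgeless graph, so tw(G) ≥ 1. Combining the bounds, tw(G) = 1.

Treewidth 1.
Bags: B1 = {2, 4}  B2 = {2, 3}  B3 = {1, 2}
Tree: B1–B2, B1–B3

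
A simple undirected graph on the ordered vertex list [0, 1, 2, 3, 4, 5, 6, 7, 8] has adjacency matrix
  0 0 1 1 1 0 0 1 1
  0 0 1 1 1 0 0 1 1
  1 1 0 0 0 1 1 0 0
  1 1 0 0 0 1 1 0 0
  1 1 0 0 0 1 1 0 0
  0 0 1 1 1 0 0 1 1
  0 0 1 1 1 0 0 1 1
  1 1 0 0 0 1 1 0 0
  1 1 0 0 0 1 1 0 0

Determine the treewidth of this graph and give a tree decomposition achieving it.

Treewidth 4.
One optimal decomposition is:
Bags: B1 = {0, 1, 5, 6, 8}  B2 = {0, 1, 2, 5, 6}  B3 = {0, 1, 3, 5, 6}  B4 = {0, 1, 5, 6, 7}  B5 = {0, 1, 4, 5, 6}
Tree: B1–B2, B2–B3, B3–B4, B4–B5

Every bag has size at most 5, so the width is 5 − 1 = 4 and tw(G) ≤ 4. For the lower bound: the 5 vertex sets {6,8}, {2,5}, {0,3}, {1}, {7} are disjoint, each induces a connected subgraph, and every pair is joined by at least one edge of G. Contracting each set to a single vertex therefore yields K_{5} as a minor, and since treewidth is minor-monotone, tw(G) ≥ tw(K_{5}) = 4. Combining the bounds, tw(G) = 4.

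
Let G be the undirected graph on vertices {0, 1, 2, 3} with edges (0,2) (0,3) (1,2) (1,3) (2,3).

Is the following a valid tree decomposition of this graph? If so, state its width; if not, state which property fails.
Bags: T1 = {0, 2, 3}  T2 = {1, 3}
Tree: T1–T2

A tree decomposition must satisfy three properties: every vertex lies in some bag; for every edge, both endpoints lie together in some bag; and for every vertex, the bags containing it form a connected subtree. Here edge (2,1) lies in no bag, so the decomposition is invalid.

No — edge (2,1) lies in no bag.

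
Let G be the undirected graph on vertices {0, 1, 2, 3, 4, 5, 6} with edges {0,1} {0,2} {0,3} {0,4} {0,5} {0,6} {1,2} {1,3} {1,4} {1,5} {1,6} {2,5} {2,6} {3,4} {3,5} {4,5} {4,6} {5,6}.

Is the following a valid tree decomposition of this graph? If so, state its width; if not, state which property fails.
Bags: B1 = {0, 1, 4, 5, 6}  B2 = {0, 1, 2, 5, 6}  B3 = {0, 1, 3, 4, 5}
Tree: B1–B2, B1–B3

Vertex coverage: the bags together contain {0, 1, 2, 3, 4, 5, 6}, the full vertex set. Edge coverage: each edge of G has both endpoints in at least one bag. Running intersection: for every vertex, the bags containing it form a connected subtree. All three properties hold, so this is a valid tree decomposition of width max|bag| − 1 = 4, and hence tw(G) ≤ 4.

Yes; width 4.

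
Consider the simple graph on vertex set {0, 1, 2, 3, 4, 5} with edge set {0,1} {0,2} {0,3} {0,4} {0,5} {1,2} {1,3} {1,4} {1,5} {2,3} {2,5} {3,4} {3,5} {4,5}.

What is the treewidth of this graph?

A width-4 tree decomposition is:
Bags: B1 = {0, 1, 2, 3, 5}  B2 = {0, 1, 3, 4, 5}
Tree: B1–B2
The largest bag has 5 vertices, giving width 4; this decomposition certifies tw(G) ≤ 4. On the other hand G contains the 5-clique {0, 1, 2, 3, 5}. A clique must lie in a single bag of any decomposition, so no decomposition can have width below 4. Hence tw(G) = 4 exactly.

4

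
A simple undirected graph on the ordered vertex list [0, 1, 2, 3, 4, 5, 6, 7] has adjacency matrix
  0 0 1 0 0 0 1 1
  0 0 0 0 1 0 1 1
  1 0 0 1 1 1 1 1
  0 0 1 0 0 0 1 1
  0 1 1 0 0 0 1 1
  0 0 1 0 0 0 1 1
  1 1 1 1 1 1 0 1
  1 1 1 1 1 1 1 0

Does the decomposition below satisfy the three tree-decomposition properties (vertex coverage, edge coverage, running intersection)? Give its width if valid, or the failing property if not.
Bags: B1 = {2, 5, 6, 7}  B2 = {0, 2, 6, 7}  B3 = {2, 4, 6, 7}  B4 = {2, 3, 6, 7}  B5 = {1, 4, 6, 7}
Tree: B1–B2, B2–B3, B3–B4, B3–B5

Every vertex of G appears in some bag (union = {0, 1, 2, 3, 4, 5, 6, 7}); every edge is covered by a bag; and for each vertex v the set of bags containing v is connected in the bag tree. The decomposition is therefore valid. The largest bag has 4 vertices, so the width is 3.

Yes; width 3.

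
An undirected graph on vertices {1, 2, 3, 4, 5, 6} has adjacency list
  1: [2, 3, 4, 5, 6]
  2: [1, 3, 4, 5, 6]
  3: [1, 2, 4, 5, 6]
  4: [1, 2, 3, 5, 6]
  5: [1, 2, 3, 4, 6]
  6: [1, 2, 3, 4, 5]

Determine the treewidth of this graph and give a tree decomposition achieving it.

A single bag containing all 6 vertices is trivially a valid decomposition of width 5. On the other hand G contains the 6-clique {1, 2, 3, 4, 5, 6}. A clique must lie in a single bag of any decomposition, so no decomposition can have width below 5. The upper and lower bounds meet at 5, so that is the treewidth.

Treewidth 5.
Bags: B1 = {1, 2, 3, 4, 5, 6}
Tree: (single bag)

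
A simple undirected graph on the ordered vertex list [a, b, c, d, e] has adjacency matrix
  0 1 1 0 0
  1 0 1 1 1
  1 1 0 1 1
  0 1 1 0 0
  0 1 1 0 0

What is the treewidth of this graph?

A width-2 tree decomposition is:
Bags: B1 = {a, b, c}  B2 = {b, c, e}  B3 = {b, c, d}
Tree: B1–B2, B1–B3
Every bag has size at most 3, so the width is 3 − 1 = 2 and tw(G) ≤ 2. Conversely, {b, c, d} is a clique of size 3, and the vertices of any clique must share a bag in every tree decomposition; so some bag has ≥ 3 vertices and tw(G) ≥ 2. Hence tw(G) = 2 exactly.

2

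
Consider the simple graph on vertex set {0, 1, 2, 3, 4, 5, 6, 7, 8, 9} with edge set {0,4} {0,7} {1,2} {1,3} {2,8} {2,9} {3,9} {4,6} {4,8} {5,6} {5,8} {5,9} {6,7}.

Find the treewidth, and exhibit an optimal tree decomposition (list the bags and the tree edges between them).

The largest bag has 3 vertices, giving width 2; this decomposition certifies tw(G) ≤ 2. The edges 3–1–2–9–3 form a cycle, so G is not a tree and its treewidth is at least 2. Therefore the treewidth is 2.

Treewidth 2.
One such decomposition:
Bags: B1 = {1, 3, 9}  B2 = {1, 2, 9}  B3 = {2, 5, 9}  B4 = {2, 5, 8}  B5 = {5, 6, 8}  B6 = {4, 6, 8}  B7 = {4, 6, 7}  B8 = {0, 4, 7}
Tree: B1–B2, B2–B3, B3–B4, B4–B5, B5–B6, B6–B7, B7–B8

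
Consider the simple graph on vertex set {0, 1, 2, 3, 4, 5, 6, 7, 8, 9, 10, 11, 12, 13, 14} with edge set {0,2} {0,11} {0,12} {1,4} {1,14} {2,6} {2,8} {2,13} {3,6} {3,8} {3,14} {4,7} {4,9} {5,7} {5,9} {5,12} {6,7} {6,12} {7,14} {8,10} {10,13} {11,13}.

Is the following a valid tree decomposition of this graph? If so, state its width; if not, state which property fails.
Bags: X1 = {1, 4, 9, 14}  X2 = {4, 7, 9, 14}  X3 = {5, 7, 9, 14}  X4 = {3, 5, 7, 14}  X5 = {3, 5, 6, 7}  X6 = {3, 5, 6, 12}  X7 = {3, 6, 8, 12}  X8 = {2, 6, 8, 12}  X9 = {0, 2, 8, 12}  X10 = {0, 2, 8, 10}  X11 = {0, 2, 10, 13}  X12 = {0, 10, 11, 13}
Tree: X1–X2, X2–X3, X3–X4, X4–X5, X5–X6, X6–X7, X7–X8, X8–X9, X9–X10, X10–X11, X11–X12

Checking the three conditions: (i) the bags cover all of {0, 1, 2, 3, 4, 5, 6, 7, 8, 9, 10, 11, 12, 13, 14}; (ii) for each edge, some bag contains both endpoints; (iii) the bags containing any fixed vertex form a subtree. All hold, so the decomposition is valid with width 4 − 1 = 3.

Yes; width 3.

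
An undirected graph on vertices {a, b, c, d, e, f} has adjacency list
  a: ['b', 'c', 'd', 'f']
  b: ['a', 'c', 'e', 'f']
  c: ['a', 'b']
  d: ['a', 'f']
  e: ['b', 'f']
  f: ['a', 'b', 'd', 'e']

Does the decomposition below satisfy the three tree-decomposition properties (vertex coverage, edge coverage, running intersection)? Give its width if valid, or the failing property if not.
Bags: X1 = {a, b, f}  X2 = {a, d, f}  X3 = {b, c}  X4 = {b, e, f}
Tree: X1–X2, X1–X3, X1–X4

A tree decomposition must satisfy three properties: every vertex lies in some bag; for every edge, both endpoints lie together in some bag; and for every vertex, the bags containing it form a connected subtree. Here edge (a,c) lies in no bag, so the decomposition is invalid.

No — edge (a,c) lies in no bag.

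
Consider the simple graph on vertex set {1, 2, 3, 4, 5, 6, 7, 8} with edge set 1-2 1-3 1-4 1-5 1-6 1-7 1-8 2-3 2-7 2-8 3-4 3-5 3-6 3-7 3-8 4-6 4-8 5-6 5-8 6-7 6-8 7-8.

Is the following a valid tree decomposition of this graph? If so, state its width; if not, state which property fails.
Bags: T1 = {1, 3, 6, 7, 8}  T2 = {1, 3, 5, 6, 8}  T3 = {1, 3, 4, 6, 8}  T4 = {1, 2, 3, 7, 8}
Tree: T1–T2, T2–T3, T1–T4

Vertex coverage: the bags together contain {1, 2, 3, 4, 5, 6, 7, 8}, the full vertex set. Edge coverage: each edge of G has both endpoints in at least one bag. Running intersection: for every vertex, the bags containing it form a connected subtree. All three properties hold, so this is a valid tree decomposition of width max|bag| − 1 = 4, and hence tw(G) ≤ 4.

Yes; width 4.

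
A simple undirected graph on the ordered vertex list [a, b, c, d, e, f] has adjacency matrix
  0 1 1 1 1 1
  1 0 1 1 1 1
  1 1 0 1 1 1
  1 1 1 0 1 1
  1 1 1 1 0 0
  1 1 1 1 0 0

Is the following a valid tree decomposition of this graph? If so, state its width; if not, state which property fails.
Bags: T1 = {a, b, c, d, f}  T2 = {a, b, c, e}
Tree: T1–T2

A tree decomposition must satisfy three properties: every vertex lies in some bag; for every edge, both endpoints lie together in some bag; and for every vertex, the bags containing it form a connected subtree. Here edge (d,e) lies in no bag, so the decomposition is invalid.

No — edge (d,e) lies in no bag.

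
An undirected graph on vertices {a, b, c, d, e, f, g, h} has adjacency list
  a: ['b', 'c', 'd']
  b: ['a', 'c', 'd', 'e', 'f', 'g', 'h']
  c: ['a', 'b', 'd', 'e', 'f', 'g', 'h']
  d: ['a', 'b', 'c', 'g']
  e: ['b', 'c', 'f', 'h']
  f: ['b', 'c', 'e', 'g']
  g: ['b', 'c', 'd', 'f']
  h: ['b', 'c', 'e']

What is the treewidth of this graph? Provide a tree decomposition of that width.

Treewidth 3.
One optimal decomposition is:
Bags: B1 = {b, c, e, f}  B2 = {b, c, f, g}  B3 = {b, c, d, g}  B4 = {b, c, e, h}  B5 = {a, b, c, d}
Tree: B1–B2, B2–B3, B1–B4, B3–B5

Every bag has size at most 4, so the width is 4 − 1 = 3 and tw(G) ≤ 3. On the other hand G contains the 4-clique {b, c, d, g}. A clique must lie in a single bag of any decomposition, so no decomposition can have width below 3. Hence tw(G) = 3 exactly.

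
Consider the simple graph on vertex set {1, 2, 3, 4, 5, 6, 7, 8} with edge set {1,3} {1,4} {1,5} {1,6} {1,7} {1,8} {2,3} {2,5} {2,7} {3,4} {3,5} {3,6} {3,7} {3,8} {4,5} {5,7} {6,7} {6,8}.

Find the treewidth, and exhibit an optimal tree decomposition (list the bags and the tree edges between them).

Every bag has size at most 4, so the width is 4 − 1 = 3 and tw(G) ≤ 3. Conversely, {1, 3, 6, 8} is a clique of size 4, and the vertices of any clique must share a bag in every tree decomposition; so some bag has ≥ 4 vertices and tw(G) ≥ 3. Therefore the treewidth is 3.

Treewidth 3.
One such decomposition:
Bags: B1 = {1, 3, 6, 8}  B2 = {1, 3, 6, 7}  B3 = {1, 3, 5, 7}  B4 = {1, 3, 4, 5}  B5 = {2, 3, 5, 7}
Tree: B1–B2, B2–B3, B3–B4, B3–B5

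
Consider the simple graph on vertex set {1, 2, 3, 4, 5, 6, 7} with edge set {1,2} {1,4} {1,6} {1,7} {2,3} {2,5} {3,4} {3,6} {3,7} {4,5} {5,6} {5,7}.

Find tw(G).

A width-3 tree decomposition is:
Bags: B1 = {1, 3, 4, 5}  B2 = {1, 2, 3, 5}  B3 = {1, 3, 5, 7}  B4 = {1, 3, 5, 6}
Tree: B1–B2, B2–B3, B3–B4
Every bag has size at most 4, so the width is 4 − 1 = 3 and tw(G) ≤ 3. For the lower bound: the 4 vertex sets {3,4}, {2,5}, {1}, {7} are disjoint, each induces a connected subgraph, and every pair is joined by at least one edge of G. Contracting each set to a single vertex therefore yields K_{4} as a minor, and since treewidth is minor-monotone, tw(G) ≥ tw(K_{4}) = 3. Therefore the treewidth is 3.

3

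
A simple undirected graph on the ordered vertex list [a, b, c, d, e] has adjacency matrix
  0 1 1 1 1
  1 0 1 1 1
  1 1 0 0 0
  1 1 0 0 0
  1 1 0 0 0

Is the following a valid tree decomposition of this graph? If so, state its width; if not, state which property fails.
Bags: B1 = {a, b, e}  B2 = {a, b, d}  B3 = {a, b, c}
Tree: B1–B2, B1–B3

Every vertex of G appears in some bag (union = {a, b, c, d, e}); every edge is covered by a bag; and for each vertex v the set of bags containing v is connected in the bag tree. The decomposition is therefore valid. The largest bag has 3 vertices, so the width is 2.

Yes; width 2.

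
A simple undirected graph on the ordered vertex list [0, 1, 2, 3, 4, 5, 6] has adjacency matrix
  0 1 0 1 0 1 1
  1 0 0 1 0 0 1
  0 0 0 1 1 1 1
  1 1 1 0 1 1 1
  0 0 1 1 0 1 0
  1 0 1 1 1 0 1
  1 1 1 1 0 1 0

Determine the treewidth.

3

A width-3 tree decomposition is:
Bags: B1 = {2, 3, 5, 6}  B2 = {0, 3, 5, 6}  B3 = {0, 1, 3, 6}  B4 = {2, 3, 4, 5}
Tree: B1–B2, B2–B3, B1–B4
Each bag holds 4 vertices, so the decomposition has width 3, which upper-bounds the treewidth. For the lower bound, the 4 vertices {0, 1, 3, 6} are pairwise adjacent, and any tree decomposition puts a clique entirely inside one bag — forcing width ≥ 3. Therefore the treewidth is 3.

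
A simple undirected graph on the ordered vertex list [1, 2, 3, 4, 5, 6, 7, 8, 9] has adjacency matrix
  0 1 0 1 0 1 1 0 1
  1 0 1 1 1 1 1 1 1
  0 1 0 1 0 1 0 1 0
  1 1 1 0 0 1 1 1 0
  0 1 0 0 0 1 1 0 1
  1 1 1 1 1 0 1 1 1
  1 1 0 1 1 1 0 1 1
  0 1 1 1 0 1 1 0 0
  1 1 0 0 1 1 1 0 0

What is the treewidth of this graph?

A width-4 tree decomposition is:
Bags: B1 = {1, 2, 4, 6, 7}  B2 = {2, 4, 6, 7, 8}  B3 = {1, 2, 6, 7, 9}  B4 = {2, 3, 4, 6, 8}  B5 = {2, 5, 6, 7, 9}
Tree: B1–B2, B1–B3, B2–B4, B3–B5
Every bag has size at most 5, so the width is 5 − 1 = 4 and tw(G) ≤ 4. On the other hand G contains the 5-clique {2, 3, 4, 6, 8}. A clique must lie in a single bag of any decomposition, so no decomposition can have width below 4. The upper and lower bounds meet at 4, so that is the treewidth.

4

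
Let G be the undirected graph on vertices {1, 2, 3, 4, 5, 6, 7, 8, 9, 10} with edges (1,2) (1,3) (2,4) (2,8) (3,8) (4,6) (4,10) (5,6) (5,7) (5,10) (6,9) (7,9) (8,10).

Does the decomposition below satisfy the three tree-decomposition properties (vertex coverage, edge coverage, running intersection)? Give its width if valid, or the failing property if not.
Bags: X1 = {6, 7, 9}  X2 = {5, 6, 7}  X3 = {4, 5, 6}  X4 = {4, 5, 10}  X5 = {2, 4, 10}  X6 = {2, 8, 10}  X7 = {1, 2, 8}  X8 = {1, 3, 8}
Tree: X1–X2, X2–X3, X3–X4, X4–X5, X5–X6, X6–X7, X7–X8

Yes; width 2.

Every vertex of G appears in some bag (union = {1, 2, 3, 4, 5, 6, 7, 8, 9, 10}); every edge is covered by a bag; and for each vertex v the set of bags containing v is connected in the bag tree. The decomposition is therefore valid. The largest bag has 3 vertices, so the width is 2.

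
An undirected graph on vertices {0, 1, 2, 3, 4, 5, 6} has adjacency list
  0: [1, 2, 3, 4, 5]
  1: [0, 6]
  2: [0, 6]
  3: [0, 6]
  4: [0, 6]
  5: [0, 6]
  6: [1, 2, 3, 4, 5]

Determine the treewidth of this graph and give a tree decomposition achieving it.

The largest bag has 3 vertices, giving width 2; this decomposition certifies tw(G) ≤ 2. Since 6–3–0–2–6 is a cycle in G, G is not acyclic. Forests are exactly the graphs of treewidth ≤ 1, so tw(G) ≥ 2. Hence tw(G) = 2 exactly.

Treewidth 2.
Bags: B1 = {0, 3, 6}  B2 = {0, 2, 6}  B3 = {0, 5, 6}  B4 = {0, 4, 6}  B5 = {0, 1, 6}
Tree: B1–B2, B2–B3, B3–B4, B4–B5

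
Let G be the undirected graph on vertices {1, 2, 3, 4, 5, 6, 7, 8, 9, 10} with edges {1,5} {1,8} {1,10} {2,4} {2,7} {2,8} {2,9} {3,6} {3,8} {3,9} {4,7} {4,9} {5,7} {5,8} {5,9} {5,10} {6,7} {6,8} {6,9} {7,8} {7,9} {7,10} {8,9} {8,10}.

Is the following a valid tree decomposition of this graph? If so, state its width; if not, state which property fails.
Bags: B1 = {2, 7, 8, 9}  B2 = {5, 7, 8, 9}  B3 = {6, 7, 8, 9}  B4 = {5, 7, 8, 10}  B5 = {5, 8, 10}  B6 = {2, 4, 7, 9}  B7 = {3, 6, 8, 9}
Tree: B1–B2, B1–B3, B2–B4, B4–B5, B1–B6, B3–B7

A tree decomposition must satisfy three properties: every vertex lies in some bag; for every edge, both endpoints lie together in some bag; and for every vertex, the bags containing it form a connected subtree. Here vertex 1 appears in no bag, so the decomposition is invalid.

No — vertex 1 appears in no bag.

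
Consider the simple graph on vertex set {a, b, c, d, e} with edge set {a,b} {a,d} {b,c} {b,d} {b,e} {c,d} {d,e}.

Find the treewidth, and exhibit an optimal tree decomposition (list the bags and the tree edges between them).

Treewidth 2.
One optimal decomposition is:
Bags: B1 = {b, c, d}  B2 = {a, b, d}  B3 = {b, d, e}
Tree: B1–B2, B1–B3

Each bag holds 3 vertices, so the decomposition has width 2, which upper-bounds the treewidth. On the other hand G contains the 3-clique {b, d, e}. A clique must lie in a single bag of any decomposition, so no decomposition can have width below 2. The upper and lower bounds meet at 2, so that is the treewidth.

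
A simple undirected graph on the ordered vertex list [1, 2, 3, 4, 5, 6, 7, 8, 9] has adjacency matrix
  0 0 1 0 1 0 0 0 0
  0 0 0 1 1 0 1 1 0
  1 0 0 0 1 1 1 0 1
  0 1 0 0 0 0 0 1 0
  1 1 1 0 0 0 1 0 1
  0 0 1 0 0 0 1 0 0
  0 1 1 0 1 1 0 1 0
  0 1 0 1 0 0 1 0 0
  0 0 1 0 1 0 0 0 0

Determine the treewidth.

2

A width-2 tree decomposition is:
Bags: B1 = {2, 5, 7}  B2 = {2, 7, 8}  B3 = {3, 5, 7}  B4 = {3, 6, 7}  B5 = {1, 3, 5}  B6 = {2, 4, 8}  B7 = {3, 5, 9}
Tree: B1–B2, B1–B3, B3–B4, B3–B5, B2–B6, B5–B7
The largest bag has 3 vertices, giving width 2; this decomposition certifies tw(G) ≤ 2. For the lower bound, the 3 vertices {2, 4, 8} are pairwise adjacent, and any tree decomposition puts a clique entirely inside one bag — forcing width ≥ 2. Combining the bounds, tw(G) = 2.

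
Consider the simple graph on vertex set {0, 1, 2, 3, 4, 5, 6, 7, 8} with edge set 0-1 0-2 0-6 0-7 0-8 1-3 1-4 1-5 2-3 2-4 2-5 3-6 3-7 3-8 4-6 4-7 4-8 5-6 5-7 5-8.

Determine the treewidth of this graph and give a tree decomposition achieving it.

Treewidth 4.
Bags: B1 = {0, 1, 3, 4, 5}  B2 = {0, 3, 4, 5, 7}  B3 = {0, 3, 4, 5, 6}  B4 = {0, 2, 3, 4, 5}  B5 = {0, 3, 4, 5, 8}
Tree: B1–B2, B2–B3, B3–B4, B4–B5

The largest bag has 5 vertices, giving width 4; this decomposition certifies tw(G) ≤ 4. For the lower bound: the 5 vertex sets {1,3}, {5,7}, {4,6}, {0}, {2} are disjoint, each induces a connected subgraph, and every pair is joined by at least one edge of G. Contracting each set to a single vertex therefore yields K_{5} as a minor, and since treewidth is minor-monotone, tw(G) ≥ tw(K_{5}) = 4. Combining the bounds, tw(G) = 4.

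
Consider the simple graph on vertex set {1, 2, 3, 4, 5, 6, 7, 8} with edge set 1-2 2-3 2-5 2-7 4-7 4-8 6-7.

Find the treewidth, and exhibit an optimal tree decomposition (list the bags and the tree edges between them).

Treewidth 1.
One optimal decomposition is:
Bags: B1 = {2, 5}  B2 = {2, 7}  B3 = {1, 2}  B4 = {2, 3}  B5 = {4, 7}  B6 = {4, 8}  B7 = {6, 7}
Tree: B1–B2, B1–B3, B1–B4, B2–B5, B5–B6, B2–B7

The largest bag has 2 vertices, giving width 1; this decomposition certifies tw(G) ≤ 1. G has an edge, so its treewidth is at least 1. Combining the bounds, tw(G) = 1.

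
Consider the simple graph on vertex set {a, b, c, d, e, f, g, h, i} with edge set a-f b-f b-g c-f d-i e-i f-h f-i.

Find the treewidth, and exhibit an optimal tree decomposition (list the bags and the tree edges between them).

Treewidth 1.
One optimal decomposition is:
Bags: B1 = {b, f}  B2 = {f, i}  B3 = {c, f}  B4 = {d, i}  B5 = {e, i}  B6 = {b, g}  B7 = {a, f}  B8 = {f, h}
Tree: B1–B2, B1–B3, B2–B4, B2–B5, B1–B6, B1–B7, B3–B8

Each bag holds 2 vertices, so the decomposition has width 1, which upper-bounds the treewidth. Any graph with an edge has treewidth ≥ 1, and G has the edge f–b. Combining the bounds, tw(G) = 1.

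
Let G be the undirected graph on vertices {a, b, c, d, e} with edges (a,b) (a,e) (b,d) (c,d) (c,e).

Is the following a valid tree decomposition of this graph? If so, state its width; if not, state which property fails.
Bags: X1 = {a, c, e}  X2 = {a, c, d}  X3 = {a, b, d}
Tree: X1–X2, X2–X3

Vertex coverage: the bags together contain {a, b, c, d, e}, the full vertex set. Edge coverage: each edge of G has both endpoints in at least one bag. Running intersection: for every vertex, the bags containing it form a connected subtree. All three properties hold, so this is a valid tree decomposition of width max|bag| − 1 = 2, and hence tw(G) ≤ 2.

Yes; width 2.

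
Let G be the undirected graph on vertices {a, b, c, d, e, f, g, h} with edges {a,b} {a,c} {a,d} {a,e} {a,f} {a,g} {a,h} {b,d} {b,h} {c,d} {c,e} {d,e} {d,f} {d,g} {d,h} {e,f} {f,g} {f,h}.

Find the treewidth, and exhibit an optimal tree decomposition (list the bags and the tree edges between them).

Each bag holds 4 vertices, so the decomposition has width 3, which upper-bounds the treewidth. For the lower bound, the 4 vertices {a, c, d, e} are pairwise adjacent, and any tree decomposition puts a clique entirely inside one bag — forcing width ≥ 3. Hence tw(G) = 3 exactly.

Treewidth 3.
One such decomposition:
Bags: B1 = {a, d, f, h}  B2 = {a, d, f, g}  B3 = {a, d, e, f}  B4 = {a, c, d, e}  B5 = {a, b, d, h}
Tree: B1–B2, B1–B3, B3–B4, B1–B5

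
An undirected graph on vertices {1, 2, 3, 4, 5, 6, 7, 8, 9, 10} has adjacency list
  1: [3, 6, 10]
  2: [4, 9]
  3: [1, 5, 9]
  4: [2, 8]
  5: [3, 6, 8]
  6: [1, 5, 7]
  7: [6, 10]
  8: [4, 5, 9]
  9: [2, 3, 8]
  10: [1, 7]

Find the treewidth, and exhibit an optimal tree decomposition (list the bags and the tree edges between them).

The largest bag has 3 vertices, giving width 2; this decomposition certifies tw(G) ≤ 2. For the lower bound, G contains the cycle 2–4–8–9–2, so G is not a forest; only forests have treewidth ≤ 1, hence tw(G) ≥ 2. Combining the bounds, tw(G) = 2.

Treewidth 2.
One such decomposition:
Bags: B1 = {2, 4, 9}  B2 = {4, 8, 9}  B3 = {3, 8, 9}  B4 = {3, 5, 8}  B5 = {1, 3, 5}  B6 = {1, 5, 6}  B7 = {1, 6, 10}  B8 = {6, 7, 10}
Tree: B1–B2, B2–B3, B3–B4, B4–B5, B5–B6, B6–B7, B7–B8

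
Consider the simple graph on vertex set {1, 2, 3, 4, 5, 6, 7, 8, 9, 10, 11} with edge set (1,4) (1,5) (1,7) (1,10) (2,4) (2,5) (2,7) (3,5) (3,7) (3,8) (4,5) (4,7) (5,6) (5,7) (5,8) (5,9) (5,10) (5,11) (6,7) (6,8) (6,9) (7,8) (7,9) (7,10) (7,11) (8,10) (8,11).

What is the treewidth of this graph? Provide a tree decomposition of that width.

The largest bag has 4 vertices, giving width 3; this decomposition certifies tw(G) ≤ 3. On the other hand G contains the 4-clique {1, 5, 7, 10}. A clique must lie in a single bag of any decomposition, so no decomposition can have width below 3. Combining the bounds, tw(G) = 3.

Treewidth 3.
One such decomposition:
Bags: B1 = {5, 7, 8, 10}  B2 = {1, 5, 7, 10}  B3 = {1, 4, 5, 7}  B4 = {3, 5, 7, 8}  B5 = {2, 4, 5, 7}  B6 = {5, 7, 8, 11}  B7 = {5, 6, 7, 8}  B8 = {5, 6, 7, 9}
Tree: B1–B2, B2–B3, B1–B4, B3–B5, B4–B6, B4–B7, B7–B8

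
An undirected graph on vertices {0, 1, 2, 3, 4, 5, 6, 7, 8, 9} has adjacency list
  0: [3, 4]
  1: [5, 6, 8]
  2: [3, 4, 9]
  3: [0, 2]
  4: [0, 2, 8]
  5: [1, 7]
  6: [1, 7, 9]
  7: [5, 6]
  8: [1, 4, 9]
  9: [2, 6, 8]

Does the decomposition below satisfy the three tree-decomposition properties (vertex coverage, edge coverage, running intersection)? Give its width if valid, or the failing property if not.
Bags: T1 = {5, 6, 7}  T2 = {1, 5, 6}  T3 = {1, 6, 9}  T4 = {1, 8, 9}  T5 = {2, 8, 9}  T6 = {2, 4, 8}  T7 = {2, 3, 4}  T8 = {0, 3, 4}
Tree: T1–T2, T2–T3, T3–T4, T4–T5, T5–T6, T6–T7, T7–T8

Yes; width 2.

Checking the three conditions: (i) the bags cover all of {0, 1, 2, 3, 4, 5, 6, 7, 8, 9}; (ii) for each edge, some bag contains both endpoints; (iii) the bags containing any fixed vertex form a subtree. All hold, so the decomposition is valid with width 3 − 1 = 2.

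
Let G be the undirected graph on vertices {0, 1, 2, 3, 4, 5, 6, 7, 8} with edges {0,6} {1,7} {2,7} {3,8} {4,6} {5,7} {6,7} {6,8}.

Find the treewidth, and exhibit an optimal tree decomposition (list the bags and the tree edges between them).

Treewidth 1.
One optimal decomposition is:
Bags: B1 = {6, 8}  B2 = {0, 6}  B3 = {6, 7}  B4 = {1, 7}  B5 = {4, 6}  B6 = {3, 8}  B7 = {5, 7}  B8 = {2, 7}
Tree: B1–B2, B2–B3, B3–B4, B2–B5, B1–B6, B3–B7, B4–B8

The largest bag has 2 vertices, giving width 1; this decomposition certifies tw(G) ≤ 1. G has an edge, so its treewidth is at least 1. Combining the bounds, tw(G) = 1.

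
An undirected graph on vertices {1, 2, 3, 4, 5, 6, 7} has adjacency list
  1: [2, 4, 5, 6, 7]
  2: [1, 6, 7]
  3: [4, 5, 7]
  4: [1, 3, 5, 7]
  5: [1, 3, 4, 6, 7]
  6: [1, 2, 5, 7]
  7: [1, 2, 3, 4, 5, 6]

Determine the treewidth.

3

A width-3 tree decomposition is:
Bags: B1 = {1, 4, 5, 7}  B2 = {1, 5, 6, 7}  B3 = {1, 2, 6, 7}  B4 = {3, 4, 5, 7}
Tree: B1–B2, B2–B3, B1–B4
The largest bag has 4 vertices, giving width 3; this decomposition certifies tw(G) ≤ 3. Conversely, {1, 2, 6, 7} is a clique of size 4, and the vertices of any clique must share a bag in every tree decomposition; so some bag has ≥ 4 vertices and tw(G) ≥ 3. Therefore the treewidth is 3.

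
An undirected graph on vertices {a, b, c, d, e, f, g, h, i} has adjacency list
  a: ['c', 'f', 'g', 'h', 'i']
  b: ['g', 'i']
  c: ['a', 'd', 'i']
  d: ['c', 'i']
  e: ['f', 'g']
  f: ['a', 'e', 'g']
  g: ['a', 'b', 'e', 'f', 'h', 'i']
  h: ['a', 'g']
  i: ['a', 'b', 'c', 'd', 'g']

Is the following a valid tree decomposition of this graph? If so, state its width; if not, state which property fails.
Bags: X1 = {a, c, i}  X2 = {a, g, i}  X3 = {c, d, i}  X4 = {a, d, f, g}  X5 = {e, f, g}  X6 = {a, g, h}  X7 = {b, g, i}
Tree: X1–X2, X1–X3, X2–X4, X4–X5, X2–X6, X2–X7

No — bags containing vertex d are not connected in the tree.

A tree decomposition must satisfy three properties: every vertex lies in some bag; for every edge, both endpoints lie together in some bag; and for every vertex, the bags containing it form a connected subtree. Here bags containing vertex d are not connected in the tree, so the decomposition is invalid.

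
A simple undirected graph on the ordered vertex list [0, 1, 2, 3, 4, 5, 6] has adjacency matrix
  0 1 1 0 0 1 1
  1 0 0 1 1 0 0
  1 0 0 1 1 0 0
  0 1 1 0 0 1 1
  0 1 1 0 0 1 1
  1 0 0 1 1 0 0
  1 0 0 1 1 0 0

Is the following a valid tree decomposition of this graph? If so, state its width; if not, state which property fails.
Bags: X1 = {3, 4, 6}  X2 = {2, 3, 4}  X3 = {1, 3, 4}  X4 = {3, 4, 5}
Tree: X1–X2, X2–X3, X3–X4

A tree decomposition must satisfy three properties: every vertex lies in some bag; for every edge, both endpoints lie together in some bag; and for every vertex, the bags containing it form a connected subtree. Here vertex 0 appears in no bag, so the decomposition is invalid.

No — vertex 0 appears in no bag.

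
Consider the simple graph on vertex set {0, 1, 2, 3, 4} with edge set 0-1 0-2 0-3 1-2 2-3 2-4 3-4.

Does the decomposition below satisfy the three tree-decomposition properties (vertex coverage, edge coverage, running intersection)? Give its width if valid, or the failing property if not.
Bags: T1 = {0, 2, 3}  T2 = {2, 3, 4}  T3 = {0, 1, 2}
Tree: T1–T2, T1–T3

Every vertex of G appears in some bag (union = {0, 1, 2, 3, 4}); every edge is covered by a bag; and for each vertex v the set of bags containing v is connected in the bag tree. The decomposition is therefore valid. The largest bag has 3 vertices, so the width is 2.

Yes; width 2.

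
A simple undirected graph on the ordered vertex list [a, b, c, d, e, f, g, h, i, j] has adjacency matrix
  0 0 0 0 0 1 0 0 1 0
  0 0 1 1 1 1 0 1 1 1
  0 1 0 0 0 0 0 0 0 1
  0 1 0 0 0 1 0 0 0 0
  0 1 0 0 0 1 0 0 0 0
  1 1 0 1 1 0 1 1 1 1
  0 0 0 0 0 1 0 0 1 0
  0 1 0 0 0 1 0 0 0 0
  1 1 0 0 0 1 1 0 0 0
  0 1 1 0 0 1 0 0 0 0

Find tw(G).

2

A width-2 tree decomposition is:
Bags: B1 = {f, g, i}  B2 = {b, f, i}  B3 = {b, f, j}  B4 = {b, e, f}  B5 = {b, c, j}  B6 = {a, f, i}  B7 = {b, f, h}  B8 = {b, d, f}
Tree: B1–B2, B2–B3, B2–B4, B3–B5, B1–B6, B3–B7, B2–B8
The largest bag has 3 vertices, giving width 2; this decomposition certifies tw(G) ≤ 2. On the other hand G contains the 3-clique {b, c, j}. A clique must lie in a single bag of any decomposition, so no decomposition can have width below 2. Combining the bounds, tw(G) = 2.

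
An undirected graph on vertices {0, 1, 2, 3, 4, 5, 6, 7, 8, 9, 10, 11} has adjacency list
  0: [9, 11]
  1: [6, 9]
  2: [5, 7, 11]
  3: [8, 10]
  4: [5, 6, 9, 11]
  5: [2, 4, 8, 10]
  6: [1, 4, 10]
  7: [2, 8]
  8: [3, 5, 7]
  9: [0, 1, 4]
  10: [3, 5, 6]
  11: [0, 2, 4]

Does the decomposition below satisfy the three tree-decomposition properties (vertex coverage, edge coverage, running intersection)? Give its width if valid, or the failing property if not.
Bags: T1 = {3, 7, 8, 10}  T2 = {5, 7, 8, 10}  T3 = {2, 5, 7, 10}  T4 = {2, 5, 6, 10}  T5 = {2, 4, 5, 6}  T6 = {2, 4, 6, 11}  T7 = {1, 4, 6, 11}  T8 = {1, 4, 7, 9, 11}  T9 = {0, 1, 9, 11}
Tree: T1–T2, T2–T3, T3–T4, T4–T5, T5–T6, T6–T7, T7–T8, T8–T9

A tree decomposition must satisfy three properties: every vertex lies in some bag; for every edge, both endpoints lie together in some bag; and for every vertex, the bags containing it form a connected subtree. Here bags containing vertex 7 are not connected in the tree, so the decomposition is invalid.

No — bags containing vertex 7 are not connected in the tree.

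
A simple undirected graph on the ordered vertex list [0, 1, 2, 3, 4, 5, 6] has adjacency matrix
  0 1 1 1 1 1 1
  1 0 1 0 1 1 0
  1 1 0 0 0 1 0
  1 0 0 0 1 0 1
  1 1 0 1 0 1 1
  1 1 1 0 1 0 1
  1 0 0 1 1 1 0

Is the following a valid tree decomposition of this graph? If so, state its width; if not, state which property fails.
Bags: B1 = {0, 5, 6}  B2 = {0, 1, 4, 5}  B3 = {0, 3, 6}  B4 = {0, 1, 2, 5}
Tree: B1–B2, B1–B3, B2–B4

No — edge (4,6) lies in no bag.

A tree decomposition must satisfy three properties: every vertex lies in some bag; for every edge, both endpoints lie together in some bag; and for every vertex, the bags containing it form a connected subtree. Here edge (4,6) lies in no bag, so the decomposition is invalid.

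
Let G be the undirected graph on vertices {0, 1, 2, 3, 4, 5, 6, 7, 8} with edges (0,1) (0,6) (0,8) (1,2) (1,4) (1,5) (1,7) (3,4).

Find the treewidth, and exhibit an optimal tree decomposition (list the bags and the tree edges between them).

Treewidth 1.
One such decomposition:
Bags: B1 = {0, 1}  B2 = {1, 5}  B3 = {1, 2}  B4 = {1, 4}  B5 = {3, 4}  B6 = {0, 8}  B7 = {1, 7}  B8 = {0, 6}
Tree: B1–B2, B2–B3, B2–B4, B4–B5, B1–B6, B1–B7, B6–B8

Every bag has size at most 2, so the width is 2 − 1 = 1 and tw(G) ≤ 1. G has an edge, so its treewidth is at least 1. The upper and lower bounds meet at 1, so that is the treewidth.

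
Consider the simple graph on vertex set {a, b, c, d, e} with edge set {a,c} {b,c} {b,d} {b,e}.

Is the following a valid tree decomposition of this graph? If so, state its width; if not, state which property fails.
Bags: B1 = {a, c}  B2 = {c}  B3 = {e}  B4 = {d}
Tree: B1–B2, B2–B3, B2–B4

No — vertex b appears in no bag.

A tree decomposition must satisfy three properties: every vertex lies in some bag; for every edge, both endpoints lie together in some bag; and for every vertex, the bags containing it form a connected subtree. Here vertex b appears in no bag, so the decomposition is invalid.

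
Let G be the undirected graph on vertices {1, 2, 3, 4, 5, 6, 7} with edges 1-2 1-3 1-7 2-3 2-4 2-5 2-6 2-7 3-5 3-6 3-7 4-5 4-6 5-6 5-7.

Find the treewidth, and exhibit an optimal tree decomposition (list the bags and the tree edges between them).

Treewidth 3.
One such decomposition:
Bags: B1 = {1, 2, 3, 7}  B2 = {2, 3, 5, 7}  B3 = {2, 3, 5, 6}  B4 = {2, 4, 5, 6}
Tree: B1–B2, B2–B3, B3–B4

The largest bag has 4 vertices, giving width 3; this decomposition certifies tw(G) ≤ 3. For the lower bound, the 4 vertices {1, 2, 3, 7} are pairwise adjacent, and any tree decomposition puts a clique entirely inside one bag — forcing width ≥ 3. The upper and lower bounds meet at 3, so that is the treewidth.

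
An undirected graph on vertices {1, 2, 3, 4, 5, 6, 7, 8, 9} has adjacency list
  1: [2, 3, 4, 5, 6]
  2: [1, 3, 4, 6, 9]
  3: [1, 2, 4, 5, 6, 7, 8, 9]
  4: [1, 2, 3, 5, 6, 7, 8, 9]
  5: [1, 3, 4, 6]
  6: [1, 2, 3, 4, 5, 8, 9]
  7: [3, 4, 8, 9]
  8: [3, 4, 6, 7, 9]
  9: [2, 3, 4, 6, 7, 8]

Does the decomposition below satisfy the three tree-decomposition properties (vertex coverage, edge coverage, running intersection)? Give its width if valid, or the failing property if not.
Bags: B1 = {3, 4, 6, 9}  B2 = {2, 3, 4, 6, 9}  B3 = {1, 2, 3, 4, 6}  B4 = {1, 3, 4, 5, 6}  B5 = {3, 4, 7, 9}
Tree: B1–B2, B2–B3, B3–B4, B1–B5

A tree decomposition must satisfy three properties: every vertex lies in some bag; for every edge, both endpoints lie together in some bag; and for every vertex, the bags containing it form a connected subtree. Here vertex 8 appears in no bag, so the decomposition is invalid.

No — vertex 8 appears in no bag.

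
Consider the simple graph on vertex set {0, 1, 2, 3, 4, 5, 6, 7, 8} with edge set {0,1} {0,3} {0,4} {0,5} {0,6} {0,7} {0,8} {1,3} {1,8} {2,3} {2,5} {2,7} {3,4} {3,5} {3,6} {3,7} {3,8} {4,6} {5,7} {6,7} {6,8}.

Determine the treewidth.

3

A width-3 tree decomposition is:
Bags: B1 = {0, 3, 5, 7}  B2 = {0, 3, 6, 7}  B3 = {0, 3, 6, 8}  B4 = {0, 1, 3, 8}  B5 = {2, 3, 5, 7}  B6 = {0, 3, 4, 6}
Tree: B1–B2, B2–B3, B3–B4, B1–B5, B3–B6
Each bag holds 4 vertices, so the decomposition has width 3, which upper-bounds the treewidth. For the lower bound, the 4 vertices {0, 1, 3, 8} are pairwise adjacent, and any tree decomposition puts a clique entirely inside one bag — forcing width ≥ 3. Therefore the treewidth is 3.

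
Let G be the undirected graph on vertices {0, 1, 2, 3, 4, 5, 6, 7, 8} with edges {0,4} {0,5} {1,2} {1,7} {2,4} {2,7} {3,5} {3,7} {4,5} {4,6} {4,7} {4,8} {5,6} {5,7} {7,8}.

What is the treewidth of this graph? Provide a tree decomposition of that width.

The largest bag has 3 vertices, giving width 2; this decomposition certifies tw(G) ≤ 2. Conversely, {1, 2, 7} is a clique of size 3, and the vertices of any clique must share a bag in every tree decomposition; so some bag has ≥ 3 vertices and tw(G) ≥ 2. Combining the bounds, tw(G) = 2.

Treewidth 2.
One such decomposition:
Bags: B1 = {2, 4, 7}  B2 = {1, 2, 7}  B3 = {4, 5, 7}  B4 = {4, 7, 8}  B5 = {0, 4, 5}  B6 = {3, 5, 7}  B7 = {4, 5, 6}
Tree: B1–B2, B1–B3, B3–B4, B3–B5, B3–B6, B5–B7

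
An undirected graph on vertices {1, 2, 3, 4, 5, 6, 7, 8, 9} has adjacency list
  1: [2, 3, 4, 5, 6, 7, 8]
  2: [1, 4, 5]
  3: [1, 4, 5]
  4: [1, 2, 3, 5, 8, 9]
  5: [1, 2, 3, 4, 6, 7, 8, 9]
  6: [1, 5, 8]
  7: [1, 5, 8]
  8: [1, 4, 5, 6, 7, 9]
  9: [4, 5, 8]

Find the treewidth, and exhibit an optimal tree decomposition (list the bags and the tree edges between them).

Treewidth 3.
One such decomposition:
Bags: B1 = {1, 4, 5, 8}  B2 = {1, 3, 4, 5}  B3 = {4, 5, 8, 9}  B4 = {1, 5, 6, 8}  B5 = {1, 5, 7, 8}  B6 = {1, 2, 4, 5}
Tree: B1–B2, B1–B3, B1–B4, B1–B5, B2–B6

Every bag has size at most 4, so the width is 4 − 1 = 3 and tw(G) ≤ 3. For the lower bound, the 4 vertices {1, 4, 5, 8} are pairwise adjacent, and any tree decomposition puts a clique entirely inside one bag — forcing width ≥ 3. Combining the bounds, tw(G) = 3.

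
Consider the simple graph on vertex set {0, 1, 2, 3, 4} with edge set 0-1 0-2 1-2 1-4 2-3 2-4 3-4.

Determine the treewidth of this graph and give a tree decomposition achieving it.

The largest bag has 3 vertices, giving width 2; this decomposition certifies tw(G) ≤ 2. For the lower bound, the 3 vertices {0, 1, 2} are pairwise adjacent, and any tree decomposition puts a clique entirely inside one bag — forcing width ≥ 2. The upper and lower bounds meet at 2, so that is the treewidth.

Treewidth 2.
Bags: B1 = {0, 1, 2}  B2 = {1, 2, 4}  B3 = {2, 3, 4}
Tree: B1–B2, B2–B3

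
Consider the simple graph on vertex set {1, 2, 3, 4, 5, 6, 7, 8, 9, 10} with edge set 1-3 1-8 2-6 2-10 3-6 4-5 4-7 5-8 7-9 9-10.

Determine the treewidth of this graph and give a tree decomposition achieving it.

Each bag holds 3 vertices, so the decomposition has width 2, which upper-bounds the treewidth. For the lower bound, G contains the cycle 4–5–8–1–3–6–2–10–9–7–4, so G is not a forest; only forests have treewidth ≤ 1, hence tw(G) ≥ 2. The upper and lower bounds meet at 2, so that is the treewidth.

Treewidth 2.
Bags: B1 = {4, 5, 8}  B2 = {1, 4, 8}  B3 = {1, 3, 4}  B4 = {3, 4, 6}  B5 = {2, 4, 6}  B6 = {2, 4, 10}  B7 = {4, 9, 10}  B8 = {4, 7, 9}
Tree: B1–B2, B2–B3, B3–B4, B4–B5, B5–B6, B6–B7, B7–B8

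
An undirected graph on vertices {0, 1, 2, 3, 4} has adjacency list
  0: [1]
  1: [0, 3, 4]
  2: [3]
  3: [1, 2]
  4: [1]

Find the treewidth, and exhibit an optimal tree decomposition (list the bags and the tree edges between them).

Each bag holds 2 vertices, so the decomposition has width 1, which upper-bounds the treewidth. G has an edge, so its treewidth is at least 1. The upper and lower bounds meet at 1, so that is the treewidth.

Treewidth 1.
One such decomposition:
Bags: B1 = {2, 3}  B2 = {1, 3}  B3 = {0, 1}  B4 = {1, 4}
Tree: B1–B2, B2–B3, B3–B4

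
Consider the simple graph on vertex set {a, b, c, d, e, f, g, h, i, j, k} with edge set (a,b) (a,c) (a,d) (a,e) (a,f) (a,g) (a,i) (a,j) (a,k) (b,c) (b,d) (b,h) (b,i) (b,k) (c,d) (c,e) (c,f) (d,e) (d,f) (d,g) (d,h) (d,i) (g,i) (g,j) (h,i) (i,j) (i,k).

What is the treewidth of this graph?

A width-3 tree decomposition is:
Bags: B1 = {b, d, h, i}  B2 = {a, b, d, i}  B3 = {a, b, c, d}  B4 = {a, c, d, e}  B5 = {a, d, g, i}  B6 = {a, b, i, k}  B7 = {a, g, i, j}  B8 = {a, c, d, f}
Tree: B1–B2, B2–B3, B3–B4, B2–B5, B2–B6, B5–B7, B3–B8
Every bag has size at most 4, so the width is 4 − 1 = 3 and tw(G) ≤ 3. Conversely, {b, d, h, i} is a clique of size 4, and the vertices of any clique must share a bag in every tree decomposition; so some bag has ≥ 4 vertices and tw(G) ≥ 3. Hence tw(G) = 3 exactly.

3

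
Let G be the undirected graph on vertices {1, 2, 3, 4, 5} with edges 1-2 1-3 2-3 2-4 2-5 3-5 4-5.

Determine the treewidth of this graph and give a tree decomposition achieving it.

Every bag has size at most 3, so the width is 3 − 1 = 2 and tw(G) ≤ 2. On the other hand G contains the 3-clique {1, 2, 3}. A clique must lie in a single bag of any decomposition, so no decomposition can have width below 2. Combining the bounds, tw(G) = 2.

Treewidth 2.
One optimal decomposition is:
Bags: B1 = {2, 3, 5}  B2 = {2, 4, 5}  B3 = {1, 2, 3}
Tree: B1–B2, B1–B3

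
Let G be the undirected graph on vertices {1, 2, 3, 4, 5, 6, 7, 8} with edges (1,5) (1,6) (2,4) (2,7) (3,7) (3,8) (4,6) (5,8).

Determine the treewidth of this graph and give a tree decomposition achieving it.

Every bag has size at most 3, so the width is 3 − 1 = 2 and tw(G) ≤ 2. For the lower bound, G contains the cycle 2–7–3–8–5–1–6–4–2, so G is not a forest; only forests have treewidth ≤ 1, hence tw(G) ≥ 2. Hence tw(G) = 2 exactly.

Treewidth 2.
Bags: B1 = {2, 3, 7}  B2 = {2, 3, 8}  B3 = {2, 5, 8}  B4 = {1, 2, 5}  B5 = {1, 2, 6}  B6 = {2, 4, 6}
Tree: B1–B2, B2–B3, B3–B4, B4–B5, B5–B6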